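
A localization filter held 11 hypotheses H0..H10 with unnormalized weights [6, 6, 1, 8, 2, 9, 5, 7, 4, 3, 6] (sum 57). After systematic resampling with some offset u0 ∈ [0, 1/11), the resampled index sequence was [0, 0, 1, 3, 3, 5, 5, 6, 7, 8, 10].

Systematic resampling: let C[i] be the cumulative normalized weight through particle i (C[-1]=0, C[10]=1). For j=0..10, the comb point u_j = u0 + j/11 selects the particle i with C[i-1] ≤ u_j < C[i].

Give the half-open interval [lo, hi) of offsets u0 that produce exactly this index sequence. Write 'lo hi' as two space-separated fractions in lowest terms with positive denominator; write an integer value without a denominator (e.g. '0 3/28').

C = [2/19, 4/19, 13/57, 7/19, 23/57, 32/57, 37/57, 44/57, 16/19, 17/19, 1]
j=0 picked index 0: u0 ∈ [0, 2/19)
j=1 picked index 0: u0 ∈ [-1/11, 3/209)
j=2 picked index 1: u0 ∈ [-16/209, 6/209)
j=3 picked index 3: u0 ∈ [-28/627, 20/209)
j=4 picked index 3: u0 ∈ [-85/627, 1/209)
j=5 picked index 5: u0 ∈ [-32/627, 67/627)
j=6 picked index 5: u0 ∈ [-89/627, 10/627)
j=7 picked index 6: u0 ∈ [-47/627, 8/627)
j=8 picked index 7: u0 ∈ [-49/627, 28/627)
j=9 picked index 8: u0 ∈ [-29/627, 5/209)
j=10 picked index 10: u0 ∈ [-3/209, 1/11)
intersection: [0, 1/209)

0 1/209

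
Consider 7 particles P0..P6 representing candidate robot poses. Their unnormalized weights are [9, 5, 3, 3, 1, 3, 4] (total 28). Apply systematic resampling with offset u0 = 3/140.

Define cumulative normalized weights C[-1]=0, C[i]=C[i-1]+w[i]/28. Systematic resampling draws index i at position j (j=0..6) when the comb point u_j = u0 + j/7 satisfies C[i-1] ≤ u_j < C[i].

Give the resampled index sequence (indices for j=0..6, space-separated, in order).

C = [9/28, 1/2, 17/28, 5/7, 3/4, 6/7, 1]
j=0: u_0=3/140 ∈ [0, 9/28) → index 0
j=1: u_1=23/140 ∈ [0, 9/28) → index 0
j=2: u_2=43/140 ∈ [0, 9/28) → index 0
j=3: u_3=9/20 ∈ [9/28, 1/2) → index 1
j=4: u_4=83/140 ∈ [1/2, 17/28) → index 2
j=5: u_5=103/140 ∈ [5/7, 3/4) → index 4
j=6: u_6=123/140 ∈ [6/7, 1) → index 6

0 0 0 1 2 4 6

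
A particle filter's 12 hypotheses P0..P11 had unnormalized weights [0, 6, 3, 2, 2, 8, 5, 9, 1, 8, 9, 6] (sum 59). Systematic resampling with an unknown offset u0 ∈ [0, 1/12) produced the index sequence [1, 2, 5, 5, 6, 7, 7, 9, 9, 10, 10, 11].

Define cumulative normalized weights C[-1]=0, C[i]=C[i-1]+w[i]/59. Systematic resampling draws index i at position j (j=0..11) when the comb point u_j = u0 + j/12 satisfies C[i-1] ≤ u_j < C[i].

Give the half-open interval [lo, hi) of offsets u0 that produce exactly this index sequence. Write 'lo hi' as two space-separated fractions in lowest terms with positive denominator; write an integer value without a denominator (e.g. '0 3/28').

19/354 23/354

C = [0, 6/59, 9/59, 11/59, 13/59, 21/59, 26/59, 35/59, 36/59, 44/59, 53/59, 1]
j=0 picked index 1: u0 ∈ [0, 6/59)
j=1 picked index 2: u0 ∈ [13/708, 49/708)
j=2 picked index 5: u0 ∈ [19/354, 67/354)
j=3 picked index 5: u0 ∈ [-7/236, 25/236)
j=4 picked index 6: u0 ∈ [4/177, 19/177)
j=5 picked index 7: u0 ∈ [17/708, 125/708)
j=6 picked index 7: u0 ∈ [-7/118, 11/118)
j=7 picked index 9: u0 ∈ [19/708, 115/708)
j=8 picked index 9: u0 ∈ [-10/177, 14/177)
j=9 picked index 10: u0 ∈ [-1/236, 35/236)
j=10 picked index 10: u0 ∈ [-31/354, 23/354)
j=11 picked index 11: u0 ∈ [-13/708, 1/12)
intersection: [19/354, 23/354)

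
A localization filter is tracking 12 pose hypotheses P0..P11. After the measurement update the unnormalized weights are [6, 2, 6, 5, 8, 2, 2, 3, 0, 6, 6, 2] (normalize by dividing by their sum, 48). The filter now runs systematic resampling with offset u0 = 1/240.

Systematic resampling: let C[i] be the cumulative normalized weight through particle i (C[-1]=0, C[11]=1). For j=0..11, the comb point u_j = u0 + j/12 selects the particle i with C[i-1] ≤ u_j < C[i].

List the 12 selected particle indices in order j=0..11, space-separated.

C = [1/8, 1/6, 7/24, 19/48, 9/16, 29/48, 31/48, 17/24, 17/24, 5/6, 23/24, 1]
j=0: u_0=1/240 ∈ [0, 1/8) → index 0
j=1: u_1=7/80 ∈ [0, 1/8) → index 0
j=2: u_2=41/240 ∈ [1/6, 7/24) → index 2
j=3: u_3=61/240 ∈ [1/6, 7/24) → index 2
j=4: u_4=27/80 ∈ [7/24, 19/48) → index 3
j=5: u_5=101/240 ∈ [19/48, 9/16) → index 4
j=6: u_6=121/240 ∈ [19/48, 9/16) → index 4
j=7: u_7=47/80 ∈ [9/16, 29/48) → index 5
j=8: u_8=161/240 ∈ [31/48, 17/24) → index 7
j=9: u_9=181/240 ∈ [17/24, 5/6) → index 9
j=10: u_10=67/80 ∈ [5/6, 23/24) → index 10
j=11: u_11=221/240 ∈ [5/6, 23/24) → index 10

0 0 2 2 3 4 4 5 7 9 10 10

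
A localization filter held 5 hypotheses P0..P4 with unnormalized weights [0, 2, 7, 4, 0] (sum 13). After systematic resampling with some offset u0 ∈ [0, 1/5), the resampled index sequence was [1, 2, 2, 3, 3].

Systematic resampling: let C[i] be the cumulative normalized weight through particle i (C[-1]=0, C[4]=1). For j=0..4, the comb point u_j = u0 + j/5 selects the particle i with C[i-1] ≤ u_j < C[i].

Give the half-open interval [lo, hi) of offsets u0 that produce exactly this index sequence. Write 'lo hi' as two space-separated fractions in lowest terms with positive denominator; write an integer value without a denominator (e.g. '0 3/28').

C = [0, 2/13, 9/13, 1, 1]
j=0 picked index 1: u0 ∈ [0, 2/13)
j=1 picked index 2: u0 ∈ [-3/65, 32/65)
j=2 picked index 2: u0 ∈ [-16/65, 19/65)
j=3 picked index 3: u0 ∈ [6/65, 2/5)
j=4 picked index 3: u0 ∈ [-7/65, 1/5)
intersection: [6/65, 2/13)

6/65 2/13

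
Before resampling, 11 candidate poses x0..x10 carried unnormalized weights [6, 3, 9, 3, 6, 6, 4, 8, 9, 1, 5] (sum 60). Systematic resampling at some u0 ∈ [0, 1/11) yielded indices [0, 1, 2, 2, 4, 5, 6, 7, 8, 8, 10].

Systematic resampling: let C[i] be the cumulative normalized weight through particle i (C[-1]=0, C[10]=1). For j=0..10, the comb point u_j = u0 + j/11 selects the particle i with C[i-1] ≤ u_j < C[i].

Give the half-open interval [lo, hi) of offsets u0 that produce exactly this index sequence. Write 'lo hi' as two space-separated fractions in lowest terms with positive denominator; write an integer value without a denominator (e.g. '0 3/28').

C = [1/10, 3/20, 3/10, 7/20, 9/20, 11/20, 37/60, 3/4, 9/10, 11/12, 1]
j=0 picked index 0: u0 ∈ [0, 1/10)
j=1 picked index 1: u0 ∈ [1/110, 13/220)
j=2 picked index 2: u0 ∈ [-7/220, 13/110)
j=3 picked index 2: u0 ∈ [-27/220, 3/110)
j=4 picked index 4: u0 ∈ [-3/220, 19/220)
j=5 picked index 5: u0 ∈ [-1/220, 21/220)
j=6 picked index 6: u0 ∈ [1/220, 47/660)
j=7 picked index 7: u0 ∈ [-13/660, 5/44)
j=8 picked index 8: u0 ∈ [1/44, 19/110)
j=9 picked index 8: u0 ∈ [-3/44, 9/110)
j=10 picked index 10: u0 ∈ [1/132, 1/11)
intersection: [1/44, 3/110)

1/44 3/110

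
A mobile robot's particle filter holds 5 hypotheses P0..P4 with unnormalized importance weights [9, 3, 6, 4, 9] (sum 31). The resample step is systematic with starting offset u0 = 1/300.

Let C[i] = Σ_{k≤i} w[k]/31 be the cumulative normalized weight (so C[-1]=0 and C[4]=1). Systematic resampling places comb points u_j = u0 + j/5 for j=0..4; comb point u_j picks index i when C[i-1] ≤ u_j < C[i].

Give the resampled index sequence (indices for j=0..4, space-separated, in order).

0 0 2 3 4

C = [9/31, 12/31, 18/31, 22/31, 1]
j=0: u_0=1/300 ∈ [0, 9/31) → index 0
j=1: u_1=61/300 ∈ [0, 9/31) → index 0
j=2: u_2=121/300 ∈ [12/31, 18/31) → index 2
j=3: u_3=181/300 ∈ [18/31, 22/31) → index 3
j=4: u_4=241/300 ∈ [22/31, 1) → index 4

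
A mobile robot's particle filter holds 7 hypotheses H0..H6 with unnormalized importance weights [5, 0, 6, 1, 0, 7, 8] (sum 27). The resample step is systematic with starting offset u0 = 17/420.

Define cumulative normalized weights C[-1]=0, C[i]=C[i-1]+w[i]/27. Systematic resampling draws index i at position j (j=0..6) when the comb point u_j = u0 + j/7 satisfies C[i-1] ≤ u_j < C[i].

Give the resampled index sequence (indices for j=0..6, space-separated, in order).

0 0 2 5 5 6 6

C = [5/27, 5/27, 11/27, 4/9, 4/9, 19/27, 1]
j=0: u_0=17/420 ∈ [0, 5/27) → index 0
j=1: u_1=11/60 ∈ [0, 5/27) → index 0
j=2: u_2=137/420 ∈ [5/27, 11/27) → index 2
j=3: u_3=197/420 ∈ [4/9, 19/27) → index 5
j=4: u_4=257/420 ∈ [4/9, 19/27) → index 5
j=5: u_5=317/420 ∈ [19/27, 1) → index 6
j=6: u_6=377/420 ∈ [19/27, 1) → index 6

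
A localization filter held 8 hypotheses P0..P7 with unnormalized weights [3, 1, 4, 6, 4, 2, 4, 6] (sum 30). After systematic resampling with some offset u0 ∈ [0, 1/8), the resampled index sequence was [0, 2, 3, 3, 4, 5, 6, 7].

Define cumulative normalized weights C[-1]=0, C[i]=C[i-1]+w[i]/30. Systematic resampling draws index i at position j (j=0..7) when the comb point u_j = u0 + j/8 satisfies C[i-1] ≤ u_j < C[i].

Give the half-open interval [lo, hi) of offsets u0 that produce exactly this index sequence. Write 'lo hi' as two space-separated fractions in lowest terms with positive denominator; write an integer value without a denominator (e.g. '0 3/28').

1/60 1/24

C = [1/10, 2/15, 4/15, 7/15, 3/5, 2/3, 4/5, 1]
j=0 picked index 0: u0 ∈ [0, 1/10)
j=1 picked index 2: u0 ∈ [1/120, 17/120)
j=2 picked index 3: u0 ∈ [1/60, 13/60)
j=3 picked index 3: u0 ∈ [-13/120, 11/120)
j=4 picked index 4: u0 ∈ [-1/30, 1/10)
j=5 picked index 5: u0 ∈ [-1/40, 1/24)
j=6 picked index 6: u0 ∈ [-1/12, 1/20)
j=7 picked index 7: u0 ∈ [-3/40, 1/8)
intersection: [1/60, 1/24)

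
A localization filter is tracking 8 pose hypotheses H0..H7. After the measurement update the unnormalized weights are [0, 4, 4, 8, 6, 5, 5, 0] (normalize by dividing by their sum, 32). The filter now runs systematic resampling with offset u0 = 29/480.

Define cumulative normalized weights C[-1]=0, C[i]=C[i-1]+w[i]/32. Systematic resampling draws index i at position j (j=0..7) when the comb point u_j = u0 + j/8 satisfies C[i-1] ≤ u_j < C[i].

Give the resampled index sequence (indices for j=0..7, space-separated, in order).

C = [0, 1/8, 1/4, 1/2, 11/16, 27/32, 1, 1]
j=0: u_0=29/480 ∈ [0, 1/8) → index 1
j=1: u_1=89/480 ∈ [1/8, 1/4) → index 2
j=2: u_2=149/480 ∈ [1/4, 1/2) → index 3
j=3: u_3=209/480 ∈ [1/4, 1/2) → index 3
j=4: u_4=269/480 ∈ [1/2, 11/16) → index 4
j=5: u_5=329/480 ∈ [1/2, 11/16) → index 4
j=6: u_6=389/480 ∈ [11/16, 27/32) → index 5
j=7: u_7=449/480 ∈ [27/32, 1) → index 6

1 2 3 3 4 4 5 6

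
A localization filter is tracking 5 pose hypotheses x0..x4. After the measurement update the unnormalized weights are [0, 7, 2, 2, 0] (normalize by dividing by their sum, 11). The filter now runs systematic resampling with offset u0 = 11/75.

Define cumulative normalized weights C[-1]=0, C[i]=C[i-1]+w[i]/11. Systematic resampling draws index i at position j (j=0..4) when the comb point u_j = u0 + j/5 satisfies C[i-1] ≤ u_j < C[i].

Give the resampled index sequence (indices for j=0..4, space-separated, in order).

1 1 1 2 3

C = [0, 7/11, 9/11, 1, 1]
j=0: u_0=11/75 ∈ [0, 7/11) → index 1
j=1: u_1=26/75 ∈ [0, 7/11) → index 1
j=2: u_2=41/75 ∈ [0, 7/11) → index 1
j=3: u_3=56/75 ∈ [7/11, 9/11) → index 2
j=4: u_4=71/75 ∈ [9/11, 1) → index 3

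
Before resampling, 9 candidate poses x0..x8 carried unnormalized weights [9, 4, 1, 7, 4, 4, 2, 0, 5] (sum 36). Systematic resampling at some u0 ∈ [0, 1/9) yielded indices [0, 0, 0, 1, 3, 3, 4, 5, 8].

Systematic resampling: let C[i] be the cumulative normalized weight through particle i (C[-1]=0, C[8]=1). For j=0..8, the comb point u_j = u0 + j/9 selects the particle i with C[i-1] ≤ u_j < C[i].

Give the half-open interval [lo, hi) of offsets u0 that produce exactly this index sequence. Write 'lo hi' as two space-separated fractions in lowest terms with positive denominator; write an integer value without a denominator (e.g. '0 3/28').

C = [1/4, 13/36, 7/18, 7/12, 25/36, 29/36, 31/36, 31/36, 1]
j=0 picked index 0: u0 ∈ [0, 1/4)
j=1 picked index 0: u0 ∈ [-1/9, 5/36)
j=2 picked index 0: u0 ∈ [-2/9, 1/36)
j=3 picked index 1: u0 ∈ [-1/12, 1/36)
j=4 picked index 3: u0 ∈ [-1/18, 5/36)
j=5 picked index 3: u0 ∈ [-1/6, 1/36)
j=6 picked index 4: u0 ∈ [-1/12, 1/36)
j=7 picked index 5: u0 ∈ [-1/12, 1/36)
j=8 picked index 8: u0 ∈ [-1/36, 1/9)
intersection: [0, 1/36)

0 1/36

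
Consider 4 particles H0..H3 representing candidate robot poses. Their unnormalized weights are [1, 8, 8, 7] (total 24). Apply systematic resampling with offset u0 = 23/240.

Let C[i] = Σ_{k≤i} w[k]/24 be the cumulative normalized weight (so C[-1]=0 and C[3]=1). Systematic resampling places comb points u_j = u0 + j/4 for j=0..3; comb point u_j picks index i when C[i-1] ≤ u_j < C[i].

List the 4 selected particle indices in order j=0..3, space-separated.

C = [1/24, 3/8, 17/24, 1]
j=0: u_0=23/240 ∈ [1/24, 3/8) → index 1
j=1: u_1=83/240 ∈ [1/24, 3/8) → index 1
j=2: u_2=143/240 ∈ [3/8, 17/24) → index 2
j=3: u_3=203/240 ∈ [17/24, 1) → index 3

1 1 2 3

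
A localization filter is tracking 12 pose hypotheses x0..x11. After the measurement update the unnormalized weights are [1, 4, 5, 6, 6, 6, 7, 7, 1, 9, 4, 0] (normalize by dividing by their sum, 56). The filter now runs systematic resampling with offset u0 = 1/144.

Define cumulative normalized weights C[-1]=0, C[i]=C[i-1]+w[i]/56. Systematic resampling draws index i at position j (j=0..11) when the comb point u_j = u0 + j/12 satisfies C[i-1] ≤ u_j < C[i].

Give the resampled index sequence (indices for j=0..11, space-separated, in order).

C = [1/56, 5/56, 5/28, 2/7, 11/28, 1/2, 5/8, 3/4, 43/56, 13/14, 1, 1]
j=0: u_0=1/144 ∈ [0, 1/56) → index 0
j=1: u_1=13/144 ∈ [5/56, 5/28) → index 2
j=2: u_2=25/144 ∈ [5/56, 5/28) → index 2
j=3: u_3=37/144 ∈ [5/28, 2/7) → index 3
j=4: u_4=49/144 ∈ [2/7, 11/28) → index 4
j=5: u_5=61/144 ∈ [11/28, 1/2) → index 5
j=6: u_6=73/144 ∈ [1/2, 5/8) → index 6
j=7: u_7=85/144 ∈ [1/2, 5/8) → index 6
j=8: u_8=97/144 ∈ [5/8, 3/4) → index 7
j=9: u_9=109/144 ∈ [3/4, 43/56) → index 8
j=10: u_10=121/144 ∈ [43/56, 13/14) → index 9
j=11: u_11=133/144 ∈ [43/56, 13/14) → index 9

0 2 2 3 4 5 6 6 7 8 9 9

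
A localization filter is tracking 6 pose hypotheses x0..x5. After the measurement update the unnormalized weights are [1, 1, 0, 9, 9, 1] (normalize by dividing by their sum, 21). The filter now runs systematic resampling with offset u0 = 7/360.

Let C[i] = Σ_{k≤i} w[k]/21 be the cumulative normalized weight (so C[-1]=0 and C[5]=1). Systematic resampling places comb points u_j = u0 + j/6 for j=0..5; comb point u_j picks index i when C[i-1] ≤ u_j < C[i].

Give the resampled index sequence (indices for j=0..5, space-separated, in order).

C = [1/21, 2/21, 2/21, 11/21, 20/21, 1]
j=0: u_0=7/360 ∈ [0, 1/21) → index 0
j=1: u_1=67/360 ∈ [2/21, 11/21) → index 3
j=2: u_2=127/360 ∈ [2/21, 11/21) → index 3
j=3: u_3=187/360 ∈ [2/21, 11/21) → index 3
j=4: u_4=247/360 ∈ [11/21, 20/21) → index 4
j=5: u_5=307/360 ∈ [11/21, 20/21) → index 4

0 3 3 3 4 4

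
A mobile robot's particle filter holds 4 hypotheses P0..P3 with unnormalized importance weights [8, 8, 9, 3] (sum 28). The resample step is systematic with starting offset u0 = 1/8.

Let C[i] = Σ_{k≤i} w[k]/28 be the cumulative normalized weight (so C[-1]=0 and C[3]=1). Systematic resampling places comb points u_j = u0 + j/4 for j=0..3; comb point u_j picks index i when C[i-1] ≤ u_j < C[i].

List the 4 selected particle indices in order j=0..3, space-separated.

0 1 2 2

C = [2/7, 4/7, 25/28, 1]
j=0: u_0=1/8 ∈ [0, 2/7) → index 0
j=1: u_1=3/8 ∈ [2/7, 4/7) → index 1
j=2: u_2=5/8 ∈ [4/7, 25/28) → index 2
j=3: u_3=7/8 ∈ [4/7, 25/28) → index 2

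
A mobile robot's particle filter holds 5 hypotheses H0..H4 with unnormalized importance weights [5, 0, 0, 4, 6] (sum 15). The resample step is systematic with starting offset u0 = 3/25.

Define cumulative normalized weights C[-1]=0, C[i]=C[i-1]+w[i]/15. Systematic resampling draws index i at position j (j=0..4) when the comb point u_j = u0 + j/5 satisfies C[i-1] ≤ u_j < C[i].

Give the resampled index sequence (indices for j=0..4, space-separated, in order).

C = [1/3, 1/3, 1/3, 3/5, 1]
j=0: u_0=3/25 ∈ [0, 1/3) → index 0
j=1: u_1=8/25 ∈ [0, 1/3) → index 0
j=2: u_2=13/25 ∈ [1/3, 3/5) → index 3
j=3: u_3=18/25 ∈ [3/5, 1) → index 4
j=4: u_4=23/25 ∈ [3/5, 1) → index 4

0 0 3 4 4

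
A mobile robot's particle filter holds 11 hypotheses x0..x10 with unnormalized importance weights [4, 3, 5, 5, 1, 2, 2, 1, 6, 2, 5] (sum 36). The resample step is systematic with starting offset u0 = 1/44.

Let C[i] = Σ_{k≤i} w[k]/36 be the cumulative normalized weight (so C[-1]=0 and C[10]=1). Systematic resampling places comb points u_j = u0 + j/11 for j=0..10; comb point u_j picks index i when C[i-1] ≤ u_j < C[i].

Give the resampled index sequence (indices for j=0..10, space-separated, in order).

C = [1/9, 7/36, 1/3, 17/36, 1/2, 5/9, 11/18, 23/36, 29/36, 31/36, 1]
j=0: u_0=1/44 ∈ [0, 1/9) → index 0
j=1: u_1=5/44 ∈ [1/9, 7/36) → index 1
j=2: u_2=9/44 ∈ [7/36, 1/3) → index 2
j=3: u_3=13/44 ∈ [7/36, 1/3) → index 2
j=4: u_4=17/44 ∈ [1/3, 17/36) → index 3
j=5: u_5=21/44 ∈ [17/36, 1/2) → index 4
j=6: u_6=25/44 ∈ [5/9, 11/18) → index 6
j=7: u_7=29/44 ∈ [23/36, 29/36) → index 8
j=8: u_8=3/4 ∈ [23/36, 29/36) → index 8
j=9: u_9=37/44 ∈ [29/36, 31/36) → index 9
j=10: u_10=41/44 ∈ [31/36, 1) → index 10

0 1 2 2 3 4 6 8 8 9 10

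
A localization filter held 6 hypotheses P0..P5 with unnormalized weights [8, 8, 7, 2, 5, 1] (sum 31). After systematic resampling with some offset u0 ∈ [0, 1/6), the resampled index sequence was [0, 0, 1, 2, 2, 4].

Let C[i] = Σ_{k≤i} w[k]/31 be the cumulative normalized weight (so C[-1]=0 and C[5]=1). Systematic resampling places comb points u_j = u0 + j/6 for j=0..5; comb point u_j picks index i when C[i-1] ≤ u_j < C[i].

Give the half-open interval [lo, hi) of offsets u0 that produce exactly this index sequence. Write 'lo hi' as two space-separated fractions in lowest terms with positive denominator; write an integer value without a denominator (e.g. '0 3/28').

C = [8/31, 16/31, 23/31, 25/31, 30/31, 1]
j=0 picked index 0: u0 ∈ [0, 8/31)
j=1 picked index 0: u0 ∈ [-1/6, 17/186)
j=2 picked index 1: u0 ∈ [-7/93, 17/93)
j=3 picked index 2: u0 ∈ [1/62, 15/62)
j=4 picked index 2: u0 ∈ [-14/93, 7/93)
j=5 picked index 4: u0 ∈ [-5/186, 25/186)
intersection: [1/62, 7/93)

1/62 7/93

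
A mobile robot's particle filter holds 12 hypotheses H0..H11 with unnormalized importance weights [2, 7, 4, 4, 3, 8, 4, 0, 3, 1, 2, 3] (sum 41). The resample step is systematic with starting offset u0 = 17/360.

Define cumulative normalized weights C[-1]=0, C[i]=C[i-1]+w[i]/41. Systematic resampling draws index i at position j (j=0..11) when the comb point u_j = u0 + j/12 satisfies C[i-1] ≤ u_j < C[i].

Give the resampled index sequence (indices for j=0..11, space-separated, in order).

C = [2/41, 9/41, 13/41, 17/41, 20/41, 28/41, 32/41, 32/41, 35/41, 36/41, 38/41, 1]
j=0: u_0=17/360 ∈ [0, 2/41) → index 0
j=1: u_1=47/360 ∈ [2/41, 9/41) → index 1
j=2: u_2=77/360 ∈ [2/41, 9/41) → index 1
j=3: u_3=107/360 ∈ [9/41, 13/41) → index 2
j=4: u_4=137/360 ∈ [13/41, 17/41) → index 3
j=5: u_5=167/360 ∈ [17/41, 20/41) → index 4
j=6: u_6=197/360 ∈ [20/41, 28/41) → index 5
j=7: u_7=227/360 ∈ [20/41, 28/41) → index 5
j=8: u_8=257/360 ∈ [28/41, 32/41) → index 6
j=9: u_9=287/360 ∈ [32/41, 35/41) → index 8
j=10: u_10=317/360 ∈ [36/41, 38/41) → index 10
j=11: u_11=347/360 ∈ [38/41, 1) → index 11

0 1 1 2 3 4 5 5 6 8 10 11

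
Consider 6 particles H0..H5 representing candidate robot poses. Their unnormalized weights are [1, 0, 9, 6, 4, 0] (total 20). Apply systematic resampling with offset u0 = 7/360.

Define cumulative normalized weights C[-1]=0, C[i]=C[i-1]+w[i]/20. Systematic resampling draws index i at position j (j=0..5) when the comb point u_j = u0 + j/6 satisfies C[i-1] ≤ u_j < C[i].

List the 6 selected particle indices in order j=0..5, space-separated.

0 2 2 3 3 4

C = [1/20, 1/20, 1/2, 4/5, 1, 1]
j=0: u_0=7/360 ∈ [0, 1/20) → index 0
j=1: u_1=67/360 ∈ [1/20, 1/2) → index 2
j=2: u_2=127/360 ∈ [1/20, 1/2) → index 2
j=3: u_3=187/360 ∈ [1/2, 4/5) → index 3
j=4: u_4=247/360 ∈ [1/2, 4/5) → index 3
j=5: u_5=307/360 ∈ [4/5, 1) → index 4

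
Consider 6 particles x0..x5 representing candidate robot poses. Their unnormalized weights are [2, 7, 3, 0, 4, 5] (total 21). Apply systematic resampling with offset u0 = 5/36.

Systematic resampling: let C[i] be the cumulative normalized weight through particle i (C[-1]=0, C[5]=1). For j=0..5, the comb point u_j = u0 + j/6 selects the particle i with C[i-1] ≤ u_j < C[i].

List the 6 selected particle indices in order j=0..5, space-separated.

C = [2/21, 3/7, 4/7, 4/7, 16/21, 1]
j=0: u_0=5/36 ∈ [2/21, 3/7) → index 1
j=1: u_1=11/36 ∈ [2/21, 3/7) → index 1
j=2: u_2=17/36 ∈ [3/7, 4/7) → index 2
j=3: u_3=23/36 ∈ [4/7, 16/21) → index 4
j=4: u_4=29/36 ∈ [16/21, 1) → index 5
j=5: u_5=35/36 ∈ [16/21, 1) → index 5

1 1 2 4 5 5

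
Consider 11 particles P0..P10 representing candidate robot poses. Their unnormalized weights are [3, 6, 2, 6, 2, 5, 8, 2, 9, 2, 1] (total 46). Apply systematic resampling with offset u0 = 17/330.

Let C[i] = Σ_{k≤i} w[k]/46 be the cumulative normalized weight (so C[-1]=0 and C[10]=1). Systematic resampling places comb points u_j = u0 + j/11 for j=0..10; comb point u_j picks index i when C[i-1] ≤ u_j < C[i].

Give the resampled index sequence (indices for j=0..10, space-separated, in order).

0 1 2 3 5 5 6 6 8 8 9

C = [3/46, 9/46, 11/46, 17/46, 19/46, 12/23, 16/23, 17/23, 43/46, 45/46, 1]
j=0: u_0=17/330 ∈ [0, 3/46) → index 0
j=1: u_1=47/330 ∈ [3/46, 9/46) → index 1
j=2: u_2=7/30 ∈ [9/46, 11/46) → index 2
j=3: u_3=107/330 ∈ [11/46, 17/46) → index 3
j=4: u_4=137/330 ∈ [19/46, 12/23) → index 5
j=5: u_5=167/330 ∈ [19/46, 12/23) → index 5
j=6: u_6=197/330 ∈ [12/23, 16/23) → index 6
j=7: u_7=227/330 ∈ [12/23, 16/23) → index 6
j=8: u_8=257/330 ∈ [17/23, 43/46) → index 8
j=9: u_9=287/330 ∈ [17/23, 43/46) → index 8
j=10: u_10=317/330 ∈ [43/46, 45/46) → index 9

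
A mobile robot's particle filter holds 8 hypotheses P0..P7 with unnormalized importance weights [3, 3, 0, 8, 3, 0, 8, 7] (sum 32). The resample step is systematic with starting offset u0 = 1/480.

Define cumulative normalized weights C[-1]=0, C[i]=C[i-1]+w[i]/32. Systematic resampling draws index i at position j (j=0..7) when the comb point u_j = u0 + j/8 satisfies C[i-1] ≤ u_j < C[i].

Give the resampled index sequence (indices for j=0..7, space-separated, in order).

0 1 3 3 4 6 6 7

C = [3/32, 3/16, 3/16, 7/16, 17/32, 17/32, 25/32, 1]
j=0: u_0=1/480 ∈ [0, 3/32) → index 0
j=1: u_1=61/480 ∈ [3/32, 3/16) → index 1
j=2: u_2=121/480 ∈ [3/16, 7/16) → index 3
j=3: u_3=181/480 ∈ [3/16, 7/16) → index 3
j=4: u_4=241/480 ∈ [7/16, 17/32) → index 4
j=5: u_5=301/480 ∈ [17/32, 25/32) → index 6
j=6: u_6=361/480 ∈ [17/32, 25/32) → index 6
j=7: u_7=421/480 ∈ [25/32, 1) → index 7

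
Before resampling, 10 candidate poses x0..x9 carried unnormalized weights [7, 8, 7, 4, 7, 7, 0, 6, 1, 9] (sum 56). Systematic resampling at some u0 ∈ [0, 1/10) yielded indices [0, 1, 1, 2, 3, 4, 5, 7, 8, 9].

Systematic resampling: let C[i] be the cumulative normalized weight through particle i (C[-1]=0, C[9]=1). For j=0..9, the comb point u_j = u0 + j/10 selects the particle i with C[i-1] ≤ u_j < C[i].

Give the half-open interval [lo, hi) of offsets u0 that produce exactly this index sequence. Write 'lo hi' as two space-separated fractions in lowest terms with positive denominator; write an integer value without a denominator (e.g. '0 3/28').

1/40 11/280

C = [1/8, 15/56, 11/28, 13/28, 33/56, 5/7, 5/7, 23/28, 47/56, 1]
j=0 picked index 0: u0 ∈ [0, 1/8)
j=1 picked index 1: u0 ∈ [1/40, 47/280)
j=2 picked index 1: u0 ∈ [-3/40, 19/280)
j=3 picked index 2: u0 ∈ [-9/280, 13/140)
j=4 picked index 3: u0 ∈ [-1/140, 9/140)
j=5 picked index 4: u0 ∈ [-1/28, 5/56)
j=6 picked index 5: u0 ∈ [-3/280, 4/35)
j=7 picked index 7: u0 ∈ [1/70, 17/140)
j=8 picked index 8: u0 ∈ [3/140, 11/280)
j=9 picked index 9: u0 ∈ [-17/280, 1/10)
intersection: [1/40, 11/280)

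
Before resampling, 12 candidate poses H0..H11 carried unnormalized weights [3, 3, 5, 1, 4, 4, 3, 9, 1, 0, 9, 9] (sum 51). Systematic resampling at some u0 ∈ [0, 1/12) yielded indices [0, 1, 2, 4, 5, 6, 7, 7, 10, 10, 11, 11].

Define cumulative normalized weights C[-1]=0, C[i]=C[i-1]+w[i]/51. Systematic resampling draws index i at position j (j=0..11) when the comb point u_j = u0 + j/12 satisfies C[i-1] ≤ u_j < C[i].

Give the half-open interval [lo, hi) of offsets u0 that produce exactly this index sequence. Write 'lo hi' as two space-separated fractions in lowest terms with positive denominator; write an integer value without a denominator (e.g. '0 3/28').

0 7/204

C = [1/17, 2/17, 11/51, 4/17, 16/51, 20/51, 23/51, 32/51, 11/17, 11/17, 14/17, 1]
j=0 picked index 0: u0 ∈ [0, 1/17)
j=1 picked index 1: u0 ∈ [-5/204, 7/204)
j=2 picked index 2: u0 ∈ [-5/102, 5/102)
j=3 picked index 4: u0 ∈ [-1/68, 13/204)
j=4 picked index 5: u0 ∈ [-1/51, 1/17)
j=5 picked index 6: u0 ∈ [-5/204, 7/204)
j=6 picked index 7: u0 ∈ [-5/102, 13/102)
j=7 picked index 7: u0 ∈ [-9/68, 3/68)
j=8 picked index 10: u0 ∈ [-1/51, 8/51)
j=9 picked index 10: u0 ∈ [-7/68, 5/68)
j=10 picked index 11: u0 ∈ [-1/102, 1/6)
j=11 picked index 11: u0 ∈ [-19/204, 1/12)
intersection: [0, 7/204)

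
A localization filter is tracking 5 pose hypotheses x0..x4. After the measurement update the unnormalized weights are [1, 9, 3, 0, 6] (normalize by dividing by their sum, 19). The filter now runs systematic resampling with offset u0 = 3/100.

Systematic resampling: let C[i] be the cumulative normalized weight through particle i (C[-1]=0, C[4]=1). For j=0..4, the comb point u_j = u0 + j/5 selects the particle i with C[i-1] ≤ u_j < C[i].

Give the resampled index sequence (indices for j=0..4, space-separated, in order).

0 1 1 2 4

C = [1/19, 10/19, 13/19, 13/19, 1]
j=0: u_0=3/100 ∈ [0, 1/19) → index 0
j=1: u_1=23/100 ∈ [1/19, 10/19) → index 1
j=2: u_2=43/100 ∈ [1/19, 10/19) → index 1
j=3: u_3=63/100 ∈ [10/19, 13/19) → index 2
j=4: u_4=83/100 ∈ [13/19, 1) → index 4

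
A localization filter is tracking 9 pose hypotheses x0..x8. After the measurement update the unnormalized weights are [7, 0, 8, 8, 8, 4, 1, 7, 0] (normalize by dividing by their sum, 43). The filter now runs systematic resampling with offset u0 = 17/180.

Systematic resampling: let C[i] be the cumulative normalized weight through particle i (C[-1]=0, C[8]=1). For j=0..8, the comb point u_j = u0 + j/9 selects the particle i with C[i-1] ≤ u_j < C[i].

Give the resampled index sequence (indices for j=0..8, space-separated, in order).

0 2 2 3 4 4 5 7 7

C = [7/43, 7/43, 15/43, 23/43, 31/43, 35/43, 36/43, 1, 1]
j=0: u_0=17/180 ∈ [0, 7/43) → index 0
j=1: u_1=37/180 ∈ [7/43, 15/43) → index 2
j=2: u_2=19/60 ∈ [7/43, 15/43) → index 2
j=3: u_3=77/180 ∈ [15/43, 23/43) → index 3
j=4: u_4=97/180 ∈ [23/43, 31/43) → index 4
j=5: u_5=13/20 ∈ [23/43, 31/43) → index 4
j=6: u_6=137/180 ∈ [31/43, 35/43) → index 5
j=7: u_7=157/180 ∈ [36/43, 1) → index 7
j=8: u_8=59/60 ∈ [36/43, 1) → index 7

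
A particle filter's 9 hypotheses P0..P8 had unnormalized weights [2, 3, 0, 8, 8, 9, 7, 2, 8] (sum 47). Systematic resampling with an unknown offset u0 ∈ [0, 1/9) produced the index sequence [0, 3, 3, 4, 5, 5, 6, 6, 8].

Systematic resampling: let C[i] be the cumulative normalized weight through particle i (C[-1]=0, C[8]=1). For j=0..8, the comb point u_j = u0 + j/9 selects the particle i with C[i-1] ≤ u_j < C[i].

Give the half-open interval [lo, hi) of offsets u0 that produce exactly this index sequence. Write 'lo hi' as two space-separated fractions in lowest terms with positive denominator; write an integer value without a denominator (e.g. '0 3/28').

1/423 4/423

C = [2/47, 5/47, 5/47, 13/47, 21/47, 30/47, 37/47, 39/47, 1]
j=0 picked index 0: u0 ∈ [0, 2/47)
j=1 picked index 3: u0 ∈ [-2/423, 70/423)
j=2 picked index 3: u0 ∈ [-49/423, 23/423)
j=3 picked index 4: u0 ∈ [-8/141, 16/141)
j=4 picked index 5: u0 ∈ [1/423, 82/423)
j=5 picked index 5: u0 ∈ [-46/423, 35/423)
j=6 picked index 6: u0 ∈ [-4/141, 17/141)
j=7 picked index 6: u0 ∈ [-59/423, 4/423)
j=8 picked index 8: u0 ∈ [-25/423, 1/9)
intersection: [1/423, 4/423)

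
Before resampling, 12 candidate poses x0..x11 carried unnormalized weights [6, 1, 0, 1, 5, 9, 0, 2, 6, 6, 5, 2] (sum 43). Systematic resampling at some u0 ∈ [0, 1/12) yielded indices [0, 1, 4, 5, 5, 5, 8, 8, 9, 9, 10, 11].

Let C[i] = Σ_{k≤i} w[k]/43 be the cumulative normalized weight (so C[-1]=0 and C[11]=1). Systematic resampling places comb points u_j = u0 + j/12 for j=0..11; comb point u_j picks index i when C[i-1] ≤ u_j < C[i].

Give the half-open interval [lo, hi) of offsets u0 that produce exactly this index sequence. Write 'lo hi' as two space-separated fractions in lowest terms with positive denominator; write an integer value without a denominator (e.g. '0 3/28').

C = [6/43, 7/43, 7/43, 8/43, 13/43, 22/43, 22/43, 24/43, 30/43, 36/43, 41/43, 1]
j=0 picked index 0: u0 ∈ [0, 6/43)
j=1 picked index 1: u0 ∈ [29/516, 41/516)
j=2 picked index 4: u0 ∈ [5/258, 35/258)
j=3 picked index 5: u0 ∈ [9/172, 45/172)
j=4 picked index 5: u0 ∈ [-4/129, 23/129)
j=5 picked index 5: u0 ∈ [-59/516, 49/516)
j=6 picked index 8: u0 ∈ [5/86, 17/86)
j=7 picked index 8: u0 ∈ [-13/516, 59/516)
j=8 picked index 9: u0 ∈ [4/129, 22/129)
j=9 picked index 9: u0 ∈ [-9/172, 15/172)
j=10 picked index 10: u0 ∈ [1/258, 31/258)
j=11 picked index 11: u0 ∈ [19/516, 1/12)
intersection: [5/86, 41/516)

5/86 41/516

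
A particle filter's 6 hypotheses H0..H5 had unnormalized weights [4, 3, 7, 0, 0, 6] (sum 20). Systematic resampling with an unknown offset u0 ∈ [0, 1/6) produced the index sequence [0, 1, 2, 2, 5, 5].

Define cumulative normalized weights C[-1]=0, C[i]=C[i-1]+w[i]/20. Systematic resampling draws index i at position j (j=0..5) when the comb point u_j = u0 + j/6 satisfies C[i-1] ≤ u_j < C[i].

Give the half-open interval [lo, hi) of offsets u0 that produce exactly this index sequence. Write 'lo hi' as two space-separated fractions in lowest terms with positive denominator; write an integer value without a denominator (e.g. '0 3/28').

1/30 1/6

C = [1/5, 7/20, 7/10, 7/10, 7/10, 1]
j=0 picked index 0: u0 ∈ [0, 1/5)
j=1 picked index 1: u0 ∈ [1/30, 11/60)
j=2 picked index 2: u0 ∈ [1/60, 11/30)
j=3 picked index 2: u0 ∈ [-3/20, 1/5)
j=4 picked index 5: u0 ∈ [1/30, 1/3)
j=5 picked index 5: u0 ∈ [-2/15, 1/6)
intersection: [1/30, 1/6)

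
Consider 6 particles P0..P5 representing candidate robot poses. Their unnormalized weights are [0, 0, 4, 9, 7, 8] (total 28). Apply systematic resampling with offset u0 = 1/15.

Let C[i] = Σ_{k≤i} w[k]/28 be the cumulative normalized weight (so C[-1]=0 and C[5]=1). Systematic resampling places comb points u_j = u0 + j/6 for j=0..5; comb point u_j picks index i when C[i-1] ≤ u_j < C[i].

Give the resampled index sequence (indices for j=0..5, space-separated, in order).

C = [0, 0, 1/7, 13/28, 5/7, 1]
j=0: u_0=1/15 ∈ [0, 1/7) → index 2
j=1: u_1=7/30 ∈ [1/7, 13/28) → index 3
j=2: u_2=2/5 ∈ [1/7, 13/28) → index 3
j=3: u_3=17/30 ∈ [13/28, 5/7) → index 4
j=4: u_4=11/15 ∈ [5/7, 1) → index 5
j=5: u_5=9/10 ∈ [5/7, 1) → index 5

2 3 3 4 5 5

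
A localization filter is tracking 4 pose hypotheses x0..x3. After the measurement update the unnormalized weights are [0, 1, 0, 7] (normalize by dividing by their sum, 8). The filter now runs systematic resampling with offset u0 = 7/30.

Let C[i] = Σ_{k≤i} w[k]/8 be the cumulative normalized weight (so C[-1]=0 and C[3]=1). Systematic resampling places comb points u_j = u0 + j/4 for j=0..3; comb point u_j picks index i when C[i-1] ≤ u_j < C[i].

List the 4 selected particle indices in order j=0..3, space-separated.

3 3 3 3

C = [0, 1/8, 1/8, 1]
j=0: u_0=7/30 ∈ [1/8, 1) → index 3
j=1: u_1=29/60 ∈ [1/8, 1) → index 3
j=2: u_2=11/15 ∈ [1/8, 1) → index 3
j=3: u_3=59/60 ∈ [1/8, 1) → index 3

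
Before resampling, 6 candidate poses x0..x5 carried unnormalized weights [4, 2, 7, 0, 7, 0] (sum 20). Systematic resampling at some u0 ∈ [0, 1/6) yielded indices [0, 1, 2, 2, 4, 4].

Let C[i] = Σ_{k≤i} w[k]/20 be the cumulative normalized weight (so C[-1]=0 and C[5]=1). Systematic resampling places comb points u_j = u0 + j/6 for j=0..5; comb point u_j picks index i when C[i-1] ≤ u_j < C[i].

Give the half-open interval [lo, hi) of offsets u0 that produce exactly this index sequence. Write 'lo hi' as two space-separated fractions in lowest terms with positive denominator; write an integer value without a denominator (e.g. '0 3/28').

1/30 2/15

C = [1/5, 3/10, 13/20, 13/20, 1, 1]
j=0 picked index 0: u0 ∈ [0, 1/5)
j=1 picked index 1: u0 ∈ [1/30, 2/15)
j=2 picked index 2: u0 ∈ [-1/30, 19/60)
j=3 picked index 2: u0 ∈ [-1/5, 3/20)
j=4 picked index 4: u0 ∈ [-1/60, 1/3)
j=5 picked index 4: u0 ∈ [-11/60, 1/6)
intersection: [1/30, 2/15)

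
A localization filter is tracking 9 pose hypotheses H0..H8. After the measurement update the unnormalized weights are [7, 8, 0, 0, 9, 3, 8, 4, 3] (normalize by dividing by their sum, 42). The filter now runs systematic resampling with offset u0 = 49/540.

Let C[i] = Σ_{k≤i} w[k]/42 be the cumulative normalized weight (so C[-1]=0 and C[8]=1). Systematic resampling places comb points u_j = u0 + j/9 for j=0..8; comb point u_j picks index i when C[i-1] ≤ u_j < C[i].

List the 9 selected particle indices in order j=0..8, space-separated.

0 1 1 4 4 6 6 7 8

C = [1/6, 5/14, 5/14, 5/14, 4/7, 9/14, 5/6, 13/14, 1]
j=0: u_0=49/540 ∈ [0, 1/6) → index 0
j=1: u_1=109/540 ∈ [1/6, 5/14) → index 1
j=2: u_2=169/540 ∈ [1/6, 5/14) → index 1
j=3: u_3=229/540 ∈ [5/14, 4/7) → index 4
j=4: u_4=289/540 ∈ [5/14, 4/7) → index 4
j=5: u_5=349/540 ∈ [9/14, 5/6) → index 6
j=6: u_6=409/540 ∈ [9/14, 5/6) → index 6
j=7: u_7=469/540 ∈ [5/6, 13/14) → index 7
j=8: u_8=529/540 ∈ [13/14, 1) → index 8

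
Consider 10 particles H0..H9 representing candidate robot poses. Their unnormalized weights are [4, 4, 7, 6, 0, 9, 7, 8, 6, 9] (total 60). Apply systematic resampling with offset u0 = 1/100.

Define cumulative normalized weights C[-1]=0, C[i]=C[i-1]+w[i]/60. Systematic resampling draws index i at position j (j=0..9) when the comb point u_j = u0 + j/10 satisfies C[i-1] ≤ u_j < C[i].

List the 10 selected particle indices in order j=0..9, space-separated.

0 1 2 3 5 6 6 7 8 9

C = [1/15, 2/15, 1/4, 7/20, 7/20, 1/2, 37/60, 3/4, 17/20, 1]
j=0: u_0=1/100 ∈ [0, 1/15) → index 0
j=1: u_1=11/100 ∈ [1/15, 2/15) → index 1
j=2: u_2=21/100 ∈ [2/15, 1/4) → index 2
j=3: u_3=31/100 ∈ [1/4, 7/20) → index 3
j=4: u_4=41/100 ∈ [7/20, 1/2) → index 5
j=5: u_5=51/100 ∈ [1/2, 37/60) → index 6
j=6: u_6=61/100 ∈ [1/2, 37/60) → index 6
j=7: u_7=71/100 ∈ [37/60, 3/4) → index 7
j=8: u_8=81/100 ∈ [3/4, 17/20) → index 8
j=9: u_9=91/100 ∈ [17/20, 1) → index 9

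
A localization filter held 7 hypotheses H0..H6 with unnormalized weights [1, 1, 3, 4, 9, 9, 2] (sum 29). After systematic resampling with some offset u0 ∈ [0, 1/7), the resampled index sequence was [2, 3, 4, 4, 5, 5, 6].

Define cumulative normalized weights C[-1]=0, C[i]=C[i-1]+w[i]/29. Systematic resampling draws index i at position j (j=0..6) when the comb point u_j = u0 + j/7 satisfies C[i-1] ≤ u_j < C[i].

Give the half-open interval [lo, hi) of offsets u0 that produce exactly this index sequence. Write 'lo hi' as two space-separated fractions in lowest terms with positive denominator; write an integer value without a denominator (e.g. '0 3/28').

15/203 1/7

C = [1/29, 2/29, 5/29, 9/29, 18/29, 27/29, 1]
j=0 picked index 2: u0 ∈ [2/29, 5/29)
j=1 picked index 3: u0 ∈ [6/203, 34/203)
j=2 picked index 4: u0 ∈ [5/203, 68/203)
j=3 picked index 4: u0 ∈ [-24/203, 39/203)
j=4 picked index 5: u0 ∈ [10/203, 73/203)
j=5 picked index 5: u0 ∈ [-19/203, 44/203)
j=6 picked index 6: u0 ∈ [15/203, 1/7)
intersection: [15/203, 1/7)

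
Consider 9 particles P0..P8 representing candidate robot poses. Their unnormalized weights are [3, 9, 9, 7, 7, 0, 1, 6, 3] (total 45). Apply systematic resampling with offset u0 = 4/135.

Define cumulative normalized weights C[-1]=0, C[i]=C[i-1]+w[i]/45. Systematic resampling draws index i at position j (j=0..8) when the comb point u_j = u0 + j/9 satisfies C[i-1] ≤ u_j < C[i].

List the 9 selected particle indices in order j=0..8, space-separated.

C = [1/15, 4/15, 7/15, 28/45, 7/9, 7/9, 4/5, 14/15, 1]
j=0: u_0=4/135 ∈ [0, 1/15) → index 0
j=1: u_1=19/135 ∈ [1/15, 4/15) → index 1
j=2: u_2=34/135 ∈ [1/15, 4/15) → index 1
j=3: u_3=49/135 ∈ [4/15, 7/15) → index 2
j=4: u_4=64/135 ∈ [7/15, 28/45) → index 3
j=5: u_5=79/135 ∈ [7/15, 28/45) → index 3
j=6: u_6=94/135 ∈ [28/45, 7/9) → index 4
j=7: u_7=109/135 ∈ [4/5, 14/15) → index 7
j=8: u_8=124/135 ∈ [4/5, 14/15) → index 7

0 1 1 2 3 3 4 7 7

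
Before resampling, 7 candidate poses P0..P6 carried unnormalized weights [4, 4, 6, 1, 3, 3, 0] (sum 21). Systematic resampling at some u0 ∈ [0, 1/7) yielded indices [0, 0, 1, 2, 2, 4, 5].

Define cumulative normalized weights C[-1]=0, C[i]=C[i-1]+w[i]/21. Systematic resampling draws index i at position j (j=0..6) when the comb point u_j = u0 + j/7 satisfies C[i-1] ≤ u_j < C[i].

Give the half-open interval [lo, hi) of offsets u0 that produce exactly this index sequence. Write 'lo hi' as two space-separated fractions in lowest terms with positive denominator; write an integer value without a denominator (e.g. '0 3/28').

0 1/21

C = [4/21, 8/21, 2/3, 5/7, 6/7, 1, 1]
j=0 picked index 0: u0 ∈ [0, 4/21)
j=1 picked index 0: u0 ∈ [-1/7, 1/21)
j=2 picked index 1: u0 ∈ [-2/21, 2/21)
j=3 picked index 2: u0 ∈ [-1/21, 5/21)
j=4 picked index 2: u0 ∈ [-4/21, 2/21)
j=5 picked index 4: u0 ∈ [0, 1/7)
j=6 picked index 5: u0 ∈ [0, 1/7)
intersection: [0, 1/21)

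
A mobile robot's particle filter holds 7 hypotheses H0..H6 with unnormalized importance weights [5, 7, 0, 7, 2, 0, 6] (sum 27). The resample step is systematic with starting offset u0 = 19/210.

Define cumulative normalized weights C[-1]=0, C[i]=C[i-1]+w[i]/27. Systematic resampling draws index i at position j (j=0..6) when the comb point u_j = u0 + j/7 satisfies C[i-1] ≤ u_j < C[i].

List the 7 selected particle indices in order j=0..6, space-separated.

0 1 1 3 3 6 6

C = [5/27, 4/9, 4/9, 19/27, 7/9, 7/9, 1]
j=0: u_0=19/210 ∈ [0, 5/27) → index 0
j=1: u_1=7/30 ∈ [5/27, 4/9) → index 1
j=2: u_2=79/210 ∈ [5/27, 4/9) → index 1
j=3: u_3=109/210 ∈ [4/9, 19/27) → index 3
j=4: u_4=139/210 ∈ [4/9, 19/27) → index 3
j=5: u_5=169/210 ∈ [7/9, 1) → index 6
j=6: u_6=199/210 ∈ [7/9, 1) → index 6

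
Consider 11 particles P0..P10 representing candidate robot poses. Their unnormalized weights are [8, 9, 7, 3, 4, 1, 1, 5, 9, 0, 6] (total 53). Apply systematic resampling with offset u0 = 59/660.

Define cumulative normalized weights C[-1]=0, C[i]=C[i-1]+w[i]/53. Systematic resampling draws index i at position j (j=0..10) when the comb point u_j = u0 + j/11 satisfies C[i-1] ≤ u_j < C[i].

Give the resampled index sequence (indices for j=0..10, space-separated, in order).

C = [8/53, 17/53, 24/53, 27/53, 31/53, 32/53, 33/53, 38/53, 47/53, 47/53, 1]
j=0: u_0=59/660 ∈ [0, 8/53) → index 0
j=1: u_1=119/660 ∈ [8/53, 17/53) → index 1
j=2: u_2=179/660 ∈ [8/53, 17/53) → index 1
j=3: u_3=239/660 ∈ [17/53, 24/53) → index 2
j=4: u_4=299/660 ∈ [24/53, 27/53) → index 3
j=5: u_5=359/660 ∈ [27/53, 31/53) → index 4
j=6: u_6=419/660 ∈ [33/53, 38/53) → index 7
j=7: u_7=479/660 ∈ [38/53, 47/53) → index 8
j=8: u_8=49/60 ∈ [38/53, 47/53) → index 8
j=9: u_9=599/660 ∈ [47/53, 1) → index 10
j=10: u_10=659/660 ∈ [47/53, 1) → index 10

0 1 1 2 3 4 7 8 8 10 10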